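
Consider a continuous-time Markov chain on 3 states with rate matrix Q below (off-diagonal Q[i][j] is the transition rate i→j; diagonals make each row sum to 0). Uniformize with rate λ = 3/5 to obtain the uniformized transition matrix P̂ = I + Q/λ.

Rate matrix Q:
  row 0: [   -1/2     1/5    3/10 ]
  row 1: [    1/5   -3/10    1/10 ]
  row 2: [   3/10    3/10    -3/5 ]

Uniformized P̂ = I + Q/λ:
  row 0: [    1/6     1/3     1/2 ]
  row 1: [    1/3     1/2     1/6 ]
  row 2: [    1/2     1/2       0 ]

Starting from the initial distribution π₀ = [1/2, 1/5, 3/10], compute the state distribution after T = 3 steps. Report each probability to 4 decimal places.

t=0: π = [0.5000, 0.2000, 0.3000]
t=1: π = [0.3000, 0.4167, 0.2833]
t=2: π = [0.3306, 0.4500, 0.2194]
t=3: π = [0.3148, 0.4449, 0.2403]

π = [0.3148, 0.4449, 0.2403]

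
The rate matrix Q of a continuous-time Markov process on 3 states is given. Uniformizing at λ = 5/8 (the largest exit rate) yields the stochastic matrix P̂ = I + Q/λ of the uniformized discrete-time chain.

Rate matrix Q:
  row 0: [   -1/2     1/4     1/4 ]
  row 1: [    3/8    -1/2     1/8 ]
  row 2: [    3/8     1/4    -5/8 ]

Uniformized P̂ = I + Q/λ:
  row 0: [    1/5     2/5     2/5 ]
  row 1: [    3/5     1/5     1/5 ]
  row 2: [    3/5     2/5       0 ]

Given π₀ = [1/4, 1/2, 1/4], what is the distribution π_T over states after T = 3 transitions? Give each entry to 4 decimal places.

t=0: π = [0.2500, 0.5000, 0.2500]
t=1: π = [0.5000, 0.3000, 0.2000]
t=2: π = [0.4000, 0.3400, 0.2600]
t=3: π = [0.4400, 0.3320, 0.2280]

π = [0.4400, 0.3320, 0.2280]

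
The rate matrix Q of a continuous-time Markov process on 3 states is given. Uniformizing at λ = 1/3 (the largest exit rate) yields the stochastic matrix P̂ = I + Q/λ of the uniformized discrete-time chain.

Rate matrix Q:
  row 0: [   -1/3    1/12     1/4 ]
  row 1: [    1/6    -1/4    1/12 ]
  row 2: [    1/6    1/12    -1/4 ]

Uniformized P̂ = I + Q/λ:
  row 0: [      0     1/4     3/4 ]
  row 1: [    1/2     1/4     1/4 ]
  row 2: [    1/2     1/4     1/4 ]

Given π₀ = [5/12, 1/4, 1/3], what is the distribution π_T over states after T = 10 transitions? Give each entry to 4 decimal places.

π = [0.3334, 0.2500, 0.4166]

t=0: π = [0.4167, 0.2500, 0.3333]
t=1: π = [0.2917, 0.2500, 0.4583]
t=2: π = [0.3542, 0.2500, 0.3958]
t=3: π = [0.3229, 0.2500, 0.4271]
t=4: π = [0.3385, 0.2500, 0.4115]
t=5: π = [0.3307, 0.2500, 0.4193]
t=6: π = [0.3346, 0.2500, 0.4154]
t=7: π = [0.3327, 0.2500, 0.4173]
t=8: π = [0.3337, 0.2500, 0.4163]
t=9: π = [0.3332, 0.2500, 0.4168]
t=10: π = [0.3334, 0.2500, 0.4166]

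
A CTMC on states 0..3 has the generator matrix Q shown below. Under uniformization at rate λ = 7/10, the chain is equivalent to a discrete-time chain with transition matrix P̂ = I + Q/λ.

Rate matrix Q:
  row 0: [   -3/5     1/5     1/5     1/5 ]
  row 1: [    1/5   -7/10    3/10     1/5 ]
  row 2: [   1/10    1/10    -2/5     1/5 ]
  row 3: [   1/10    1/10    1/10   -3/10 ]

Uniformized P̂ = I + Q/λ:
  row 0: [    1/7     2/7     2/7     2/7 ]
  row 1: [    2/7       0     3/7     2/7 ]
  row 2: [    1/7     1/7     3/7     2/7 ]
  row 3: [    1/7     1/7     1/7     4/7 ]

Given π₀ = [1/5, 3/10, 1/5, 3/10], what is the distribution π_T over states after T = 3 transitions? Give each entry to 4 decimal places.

t=0: π = [0.2000, 0.3000, 0.2000, 0.3000]
t=1: π = [0.1857, 0.1286, 0.3143, 0.3714]
t=2: π = [0.1612, 0.1510, 0.2959, 0.3918]
t=3: π = [0.1644, 0.1443, 0.2936, 0.3977]

π = [0.1644, 0.1443, 0.2936, 0.3977]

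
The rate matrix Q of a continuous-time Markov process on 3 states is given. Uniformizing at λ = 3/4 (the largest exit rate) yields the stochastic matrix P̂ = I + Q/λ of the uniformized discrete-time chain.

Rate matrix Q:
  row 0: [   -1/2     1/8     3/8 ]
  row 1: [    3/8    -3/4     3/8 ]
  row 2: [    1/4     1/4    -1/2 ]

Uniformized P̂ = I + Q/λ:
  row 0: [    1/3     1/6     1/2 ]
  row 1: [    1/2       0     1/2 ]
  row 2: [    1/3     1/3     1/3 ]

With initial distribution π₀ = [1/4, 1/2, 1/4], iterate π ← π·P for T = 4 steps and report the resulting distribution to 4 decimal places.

π = [0.3667, 0.2049, 0.4284]

t=0: π = [0.2500, 0.5000, 0.2500]
t=1: π = [0.4167, 0.1250, 0.4583]
t=2: π = [0.3542, 0.2222, 0.4236]
t=3: π = [0.3704, 0.2002, 0.4294]
t=4: π = [0.3667, 0.2049, 0.4284]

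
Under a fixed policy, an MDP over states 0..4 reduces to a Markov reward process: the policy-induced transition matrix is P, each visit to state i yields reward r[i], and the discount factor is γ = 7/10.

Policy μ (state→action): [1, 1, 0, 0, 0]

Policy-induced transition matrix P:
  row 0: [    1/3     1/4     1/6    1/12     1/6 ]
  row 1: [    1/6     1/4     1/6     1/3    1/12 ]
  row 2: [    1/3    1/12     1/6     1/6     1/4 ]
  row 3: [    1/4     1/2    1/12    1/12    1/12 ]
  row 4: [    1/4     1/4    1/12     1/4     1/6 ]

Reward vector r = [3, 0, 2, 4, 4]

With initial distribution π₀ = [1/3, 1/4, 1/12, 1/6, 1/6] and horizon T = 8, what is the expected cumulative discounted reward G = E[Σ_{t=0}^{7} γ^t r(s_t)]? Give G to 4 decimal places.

G = 7.5563

t=0: π = [0.3333, 0.2500, 0.0833, 0.1667, 0.1667], E[r] = 2.5000, γ^t·E[r] = 2.500000, running G = 2.500000
t=1: π = [0.2639, 0.2778, 0.1389, 0.1806, 0.1389], E[r] = 2.3472, γ^t·E[r] = 1.643056, running G = 4.143056
t=2: π = [0.2604, 0.2720, 0.1400, 0.1875, 0.1400], E[r] = 2.3715, γ^t·E[r] = 1.162049, running G = 5.305104
t=3: π = [0.2607, 0.2735, 0.1394, 0.1863, 0.1400], E[r] = 2.3664, γ^t·E[r] = 0.811681, running G = 6.116785
t=4: π = [0.2605, 0.2734, 0.1395, 0.1867, 0.1400], E[r] = 2.3671, γ^t·E[r] = 0.568339, running G = 6.685123
t=5: π = [0.2606, 0.2734, 0.1394, 0.1866, 0.1400], E[r] = 2.3669, γ^t·E[r] = 0.397798, running G = 7.082921
t=6: π = [0.2605, 0.2734, 0.1395, 0.1866, 0.1400], E[r] = 2.3669, γ^t·E[r] = 0.278462, running G = 7.361383
t=7: π = [0.2605, 0.2734, 0.1395, 0.1866, 0.1400], E[r] = 2.3669, γ^t·E[r] = 0.194923, running G = 7.556306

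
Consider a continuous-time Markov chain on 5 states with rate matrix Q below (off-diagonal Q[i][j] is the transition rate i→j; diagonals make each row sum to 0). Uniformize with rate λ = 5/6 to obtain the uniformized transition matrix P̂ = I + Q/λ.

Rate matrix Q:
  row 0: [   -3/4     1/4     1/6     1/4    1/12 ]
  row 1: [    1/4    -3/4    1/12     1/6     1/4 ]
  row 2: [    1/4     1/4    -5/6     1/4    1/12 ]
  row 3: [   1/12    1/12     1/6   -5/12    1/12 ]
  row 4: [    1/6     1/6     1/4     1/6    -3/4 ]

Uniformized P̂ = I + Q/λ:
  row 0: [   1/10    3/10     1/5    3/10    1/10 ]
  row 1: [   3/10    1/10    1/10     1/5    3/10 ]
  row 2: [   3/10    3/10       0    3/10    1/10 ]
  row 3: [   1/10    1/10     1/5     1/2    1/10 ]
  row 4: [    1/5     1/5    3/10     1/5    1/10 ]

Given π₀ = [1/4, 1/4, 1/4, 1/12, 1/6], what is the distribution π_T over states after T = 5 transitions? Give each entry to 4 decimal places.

π = [0.1829, 0.1829, 0.1628, 0.3348, 0.1366]

t=0: π = [0.2500, 0.2500, 0.2500, 0.0833, 0.1667]
t=1: π = [0.2167, 0.2167, 0.1417, 0.2750, 0.1500]
t=2: π = [0.1867, 0.1867, 0.1650, 0.3183, 0.1433]
t=3: π = [0.1847, 0.1847, 0.1627, 0.3307, 0.1373]
t=4: π = [0.1832, 0.1832, 0.1627, 0.3339, 0.1369]
t=5: π = [0.1829, 0.1829, 0.1628, 0.3348, 0.1366]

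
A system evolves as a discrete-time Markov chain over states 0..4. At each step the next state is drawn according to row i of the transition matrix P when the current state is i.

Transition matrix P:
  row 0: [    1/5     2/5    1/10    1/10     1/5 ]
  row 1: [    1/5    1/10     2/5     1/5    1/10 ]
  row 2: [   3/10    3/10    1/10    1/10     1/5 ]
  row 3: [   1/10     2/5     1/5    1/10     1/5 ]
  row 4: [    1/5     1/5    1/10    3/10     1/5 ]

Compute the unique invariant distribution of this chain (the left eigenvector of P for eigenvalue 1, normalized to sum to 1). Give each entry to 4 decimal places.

π = [0.2035, 0.2659, 0.1959, 0.1613, 0.1734]

Balance equations π_j = Σ_i π_i·P[i][j]:
  π_0 = 1/5·π_0 + 1/5·π_1 + 3/10·π_2 + 1/10·π_3 + 1/5·π_4
  π_1 = 2/5·π_0 + 1/10·π_1 + 3/10·π_2 + 2/5·π_3 + 1/5·π_4
  π_2 = 1/10·π_0 + 2/5·π_1 + 1/10·π_2 + 1/5·π_3 + 1/10·π_4
  π_3 = 1/10·π_0 + 1/5·π_1 + 1/10·π_2 + 1/10·π_3 + 3/10·π_4
  normalize: π_0 + π_1 + π_2 + π_3 + π_4 = 1
Solving the linear system gives exactly π = [2667/13108, 1743/6554, 642/3277, 1057/6554, 2273/13108].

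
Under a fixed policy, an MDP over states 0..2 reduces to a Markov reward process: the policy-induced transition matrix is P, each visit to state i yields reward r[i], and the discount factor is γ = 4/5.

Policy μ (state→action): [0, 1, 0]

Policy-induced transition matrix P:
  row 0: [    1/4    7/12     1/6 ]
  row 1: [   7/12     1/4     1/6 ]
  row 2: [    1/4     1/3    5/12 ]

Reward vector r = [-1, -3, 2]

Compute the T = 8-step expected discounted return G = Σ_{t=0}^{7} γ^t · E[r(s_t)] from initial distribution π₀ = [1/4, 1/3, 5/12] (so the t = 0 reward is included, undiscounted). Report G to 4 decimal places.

G = -3.7767

t=0: π = [0.2500, 0.3333, 0.4167], E[r] = -0.4167, γ^t·E[r] = -0.416667, running G = -0.416667
t=1: π = [0.3611, 0.3681, 0.2708], E[r] = -0.9236, γ^t·E[r] = -0.738889, running G = -1.155556
t=2: π = [0.3727, 0.3929, 0.2344], E[r] = -1.0828, γ^t·E[r] = -0.692963, running G = -1.848519
t=3: π = [0.3810, 0.3938, 0.2253], E[r] = -1.1117, γ^t·E[r] = -0.569210, running G = -2.417728
t=4: π = [0.3813, 0.3958, 0.2230], E[r] = -1.1226, γ^t·E[r] = -0.459811, running G = -2.877539
t=5: π = [0.3819, 0.3957, 0.2224], E[r] = -1.1241, γ^t·E[r] = -0.368344, running G = -3.245883
t=6: π = [0.3819, 0.3958, 0.2223], E[r] = -1.1249, γ^t·E[r] = -0.294879, running G = -3.540762
t=7: π = [0.3819, 0.3958, 0.2222], E[r] = -1.1249, γ^t·E[r] = -0.235916, running G = -3.776678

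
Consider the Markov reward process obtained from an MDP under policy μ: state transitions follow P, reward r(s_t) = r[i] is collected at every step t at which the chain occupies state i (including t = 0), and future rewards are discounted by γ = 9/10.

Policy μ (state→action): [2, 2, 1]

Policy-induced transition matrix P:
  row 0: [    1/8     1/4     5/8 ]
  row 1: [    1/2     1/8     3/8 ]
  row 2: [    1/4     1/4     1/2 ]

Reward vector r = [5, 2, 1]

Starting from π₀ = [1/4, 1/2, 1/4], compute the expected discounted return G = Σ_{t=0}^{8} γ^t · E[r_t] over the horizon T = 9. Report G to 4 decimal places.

G = 14.5163

t=0: π = [0.2500, 0.5000, 0.2500], E[r] = 2.5000, γ^t·E[r] = 2.500000, running G = 2.500000
t=1: π = [0.3438, 0.1875, 0.4688], E[r] = 2.5625, γ^t·E[r] = 2.306250, running G = 4.806250
t=2: π = [0.2539, 0.2266, 0.5195], E[r] = 2.2422, γ^t·E[r] = 1.816172, running G = 6.622422
t=3: π = [0.2749, 0.2217, 0.5034], E[r] = 2.3213, γ^t·E[r] = 1.692220, running G = 8.314642
t=4: π = [0.2711, 0.2223, 0.5067], E[r] = 2.3065, γ^t·E[r] = 1.513307, running G = 9.827948
t=5: π = [0.2717, 0.2222, 0.5061], E[r] = 2.3090, γ^t·E[r] = 1.363427, running G = 11.191375
t=6: π = [0.2716, 0.2222, 0.5062], E[r] = 2.3086, γ^t·E[r] = 1.226880, running G = 12.418256
t=7: π = [0.2716, 0.2222, 0.5062], E[r] = 2.3086, γ^t·E[r] = 1.104220, running G = 13.522475
t=8: π = [0.2716, 0.2222, 0.5062], E[r] = 2.3086, γ^t·E[r] = 0.993794, running G = 14.516270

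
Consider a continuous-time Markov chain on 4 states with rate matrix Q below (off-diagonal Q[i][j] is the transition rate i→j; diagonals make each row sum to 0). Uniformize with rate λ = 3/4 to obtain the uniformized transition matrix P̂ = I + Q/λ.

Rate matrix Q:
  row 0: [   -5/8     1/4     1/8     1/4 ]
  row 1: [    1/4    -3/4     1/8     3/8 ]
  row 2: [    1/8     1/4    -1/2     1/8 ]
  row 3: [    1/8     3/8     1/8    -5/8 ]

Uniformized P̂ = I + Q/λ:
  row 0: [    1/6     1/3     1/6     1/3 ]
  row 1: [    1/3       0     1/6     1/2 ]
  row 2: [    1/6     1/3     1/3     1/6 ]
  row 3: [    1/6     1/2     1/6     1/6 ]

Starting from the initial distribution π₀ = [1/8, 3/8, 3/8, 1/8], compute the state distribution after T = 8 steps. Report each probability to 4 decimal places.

t=0: π = [0.1250, 0.3750, 0.3750, 0.1250]
t=1: π = [0.2292, 0.2292, 0.2292, 0.3125]
t=2: π = [0.2049, 0.3090, 0.2049, 0.2813]
t=3: π = [0.2182, 0.2772, 0.2008, 0.3038]
t=4: π = [0.2129, 0.2916, 0.2001, 0.2954]
t=5: π = [0.2153, 0.2854, 0.2000, 0.2993]
t=6: π = [0.2142, 0.2881, 0.2000, 0.2977]
t=7: π = [0.2147, 0.2869, 0.2000, 0.2984]
t=8: π = [0.2145, 0.2874, 0.2000, 0.2981]

π = [0.2145, 0.2874, 0.2000, 0.2981]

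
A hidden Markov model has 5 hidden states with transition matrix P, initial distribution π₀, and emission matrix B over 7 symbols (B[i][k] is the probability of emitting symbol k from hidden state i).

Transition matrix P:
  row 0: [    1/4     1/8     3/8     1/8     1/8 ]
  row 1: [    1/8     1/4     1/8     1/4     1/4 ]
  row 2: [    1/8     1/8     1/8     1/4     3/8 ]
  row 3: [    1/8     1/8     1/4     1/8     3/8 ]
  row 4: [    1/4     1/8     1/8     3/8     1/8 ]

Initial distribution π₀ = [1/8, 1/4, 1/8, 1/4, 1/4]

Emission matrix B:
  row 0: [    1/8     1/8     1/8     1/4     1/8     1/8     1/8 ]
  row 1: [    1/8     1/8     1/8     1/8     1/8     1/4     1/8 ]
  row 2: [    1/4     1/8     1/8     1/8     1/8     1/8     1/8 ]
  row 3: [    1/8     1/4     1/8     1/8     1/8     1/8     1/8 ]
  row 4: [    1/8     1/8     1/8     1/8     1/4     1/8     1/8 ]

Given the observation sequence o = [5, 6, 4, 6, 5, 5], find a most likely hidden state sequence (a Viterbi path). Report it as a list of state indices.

path = [1, 3, 4, 3, 4, 3]

t=0: δ = [1.562e-02, 6.250e-02, 1.562e-02, 3.125e-02, 3.125e-02]  (obs o_0=5)
t=1: δ = [9.766e-04, 1.953e-03, 9.766e-04, 1.953e-03, 1.953e-03]  ψ = [1, 1, 1, 1, 1]  (obs o_1=6)
t=2: δ = [6.104e-05, 6.104e-05, 6.104e-05, 9.155e-05, 1.831e-04]  ψ = [4, 1, 3, 4, 3]  (obs o_2=4)
t=3: δ = [5.722e-06, 2.861e-06, 2.861e-06, 8.583e-06, 4.292e-06]  ψ = [4, 4, 0, 4, 3]  (obs o_3=6)
t=4: δ = [1.788e-07, 2.682e-07, 2.682e-07, 2.012e-07, 4.023e-07]  ψ = [0, 3, 0, 4, 3]  (obs o_4=5)
t=5: δ = [1.257e-08, 1.676e-08, 8.382e-09, 1.886e-08, 1.257e-08]  ψ = [4, 1, 0, 4, 2]  (obs o_5=5)
backtrack: best end state = 3; path = [1, 3, 4, 3, 4, 3]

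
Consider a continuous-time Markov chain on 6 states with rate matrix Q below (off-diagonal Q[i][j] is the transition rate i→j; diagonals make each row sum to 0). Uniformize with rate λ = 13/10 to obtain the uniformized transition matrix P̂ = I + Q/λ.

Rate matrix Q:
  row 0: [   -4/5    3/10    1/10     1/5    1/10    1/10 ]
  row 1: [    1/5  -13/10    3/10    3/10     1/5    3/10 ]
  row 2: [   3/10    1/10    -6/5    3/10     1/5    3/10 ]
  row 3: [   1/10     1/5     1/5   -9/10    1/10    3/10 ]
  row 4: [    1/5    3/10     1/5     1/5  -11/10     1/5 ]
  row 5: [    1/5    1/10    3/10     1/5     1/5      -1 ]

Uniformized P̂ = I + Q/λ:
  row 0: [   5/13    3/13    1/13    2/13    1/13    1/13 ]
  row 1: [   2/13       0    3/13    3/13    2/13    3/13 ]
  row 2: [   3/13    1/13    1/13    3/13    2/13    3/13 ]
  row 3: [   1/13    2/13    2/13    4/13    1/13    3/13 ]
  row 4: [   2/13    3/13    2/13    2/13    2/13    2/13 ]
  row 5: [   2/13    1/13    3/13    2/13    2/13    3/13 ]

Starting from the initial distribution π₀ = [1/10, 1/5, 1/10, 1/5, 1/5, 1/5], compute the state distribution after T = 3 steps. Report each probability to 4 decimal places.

t=0: π = [0.1000, 0.2000, 0.1000, 0.2000, 0.2000, 0.2000]
t=1: π = [0.1692, 0.1231, 0.1692, 0.2077, 0.1308, 0.2000]
t=2: π = [0.1899, 0.1296, 0.1527, 0.2083, 0.1249, 0.1947]
t=3: π = [0.1934, 0.1314, 0.1524, 0.2076, 0.1232, 0.1919]

π = [0.1934, 0.1314, 0.1524, 0.2076, 0.1232, 0.1919]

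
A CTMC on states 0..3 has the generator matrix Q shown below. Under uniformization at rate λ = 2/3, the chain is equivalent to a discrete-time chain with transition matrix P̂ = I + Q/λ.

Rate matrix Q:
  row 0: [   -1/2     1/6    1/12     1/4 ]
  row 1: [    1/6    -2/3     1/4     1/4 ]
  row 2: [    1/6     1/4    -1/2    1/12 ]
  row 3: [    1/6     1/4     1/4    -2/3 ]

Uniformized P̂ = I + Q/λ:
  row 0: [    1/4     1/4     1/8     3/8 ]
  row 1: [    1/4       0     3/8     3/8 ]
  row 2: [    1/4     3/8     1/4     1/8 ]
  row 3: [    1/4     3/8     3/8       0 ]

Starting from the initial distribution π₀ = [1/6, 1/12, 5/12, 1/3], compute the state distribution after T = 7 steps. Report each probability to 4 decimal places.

π = [0.2500, 0.2502, 0.2778, 0.2220]

t=0: π = [0.1667, 0.0833, 0.4167, 0.3333]
t=1: π = [0.2500, 0.3229, 0.2813, 0.1458]
t=2: π = [0.2500, 0.2227, 0.2773, 0.2500]
t=3: π = [0.2500, 0.2603, 0.2778, 0.2119]
t=4: π = [0.2500, 0.2462, 0.2778, 0.2261]
t=5: π = [0.2500, 0.2514, 0.2778, 0.2208]
t=6: π = [0.2500, 0.2495, 0.2778, 0.2228]
t=7: π = [0.2500, 0.2502, 0.2778, 0.2220]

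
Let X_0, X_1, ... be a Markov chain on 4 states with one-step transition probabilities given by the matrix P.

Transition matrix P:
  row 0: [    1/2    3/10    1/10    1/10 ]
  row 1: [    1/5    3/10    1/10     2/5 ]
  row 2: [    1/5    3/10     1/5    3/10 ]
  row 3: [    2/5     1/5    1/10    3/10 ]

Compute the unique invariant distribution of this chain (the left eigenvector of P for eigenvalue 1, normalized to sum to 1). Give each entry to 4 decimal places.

π = [0.3588, 0.2744, 0.1111, 0.2557]

Balance equations π_j = Σ_i π_i·P[i][j]:
  π_0 = 1/2·π_0 + 1/5·π_1 + 1/5·π_2 + 2/5·π_3
  π_1 = 3/10·π_0 + 3/10·π_1 + 3/10·π_2 + 1/5·π_3
  π_2 = 1/10·π_0 + 1/10·π_1 + 1/5·π_2 + 1/10·π_3
  normalize: π_0 + π_1 + π_2 + π_3 = 1
Solving the linear system gives exactly π = [268/747, 205/747, 1/9, 191/747].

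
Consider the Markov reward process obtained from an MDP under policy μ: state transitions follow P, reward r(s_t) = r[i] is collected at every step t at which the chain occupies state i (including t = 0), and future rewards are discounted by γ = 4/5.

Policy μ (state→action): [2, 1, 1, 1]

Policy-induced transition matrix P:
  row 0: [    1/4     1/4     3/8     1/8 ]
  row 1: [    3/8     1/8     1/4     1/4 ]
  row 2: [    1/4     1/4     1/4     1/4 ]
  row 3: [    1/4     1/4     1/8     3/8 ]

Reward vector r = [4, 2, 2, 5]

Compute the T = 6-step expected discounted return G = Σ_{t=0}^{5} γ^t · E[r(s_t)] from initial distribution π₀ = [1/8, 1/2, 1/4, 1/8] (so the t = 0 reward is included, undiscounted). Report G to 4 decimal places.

G = 11.5352

t=0: π = [0.1250, 0.5000, 0.2500, 0.1250], E[r] = 2.6250, γ^t·E[r] = 2.625000, running G = 2.625000
t=1: π = [0.3125, 0.1875, 0.2500, 0.2500], E[r] = 3.3750, γ^t·E[r] = 2.700000, running G = 5.325000
t=2: π = [0.2734, 0.2266, 0.2578, 0.2422], E[r] = 3.2734, γ^t·E[r] = 2.095000, running G = 7.420000
t=3: π = [0.2783, 0.2217, 0.2539, 0.2461], E[r] = 3.2949, γ^t·E[r] = 1.687000, running G = 9.107000
t=4: π = [0.2777, 0.2223, 0.2540, 0.2460], E[r] = 3.2933, γ^t·E[r] = 1.348950, running G = 10.455950
t=5: π = [0.2778, 0.2222, 0.2540, 0.2460], E[r] = 3.2937, γ^t·E[r] = 1.079270, running G = 11.535220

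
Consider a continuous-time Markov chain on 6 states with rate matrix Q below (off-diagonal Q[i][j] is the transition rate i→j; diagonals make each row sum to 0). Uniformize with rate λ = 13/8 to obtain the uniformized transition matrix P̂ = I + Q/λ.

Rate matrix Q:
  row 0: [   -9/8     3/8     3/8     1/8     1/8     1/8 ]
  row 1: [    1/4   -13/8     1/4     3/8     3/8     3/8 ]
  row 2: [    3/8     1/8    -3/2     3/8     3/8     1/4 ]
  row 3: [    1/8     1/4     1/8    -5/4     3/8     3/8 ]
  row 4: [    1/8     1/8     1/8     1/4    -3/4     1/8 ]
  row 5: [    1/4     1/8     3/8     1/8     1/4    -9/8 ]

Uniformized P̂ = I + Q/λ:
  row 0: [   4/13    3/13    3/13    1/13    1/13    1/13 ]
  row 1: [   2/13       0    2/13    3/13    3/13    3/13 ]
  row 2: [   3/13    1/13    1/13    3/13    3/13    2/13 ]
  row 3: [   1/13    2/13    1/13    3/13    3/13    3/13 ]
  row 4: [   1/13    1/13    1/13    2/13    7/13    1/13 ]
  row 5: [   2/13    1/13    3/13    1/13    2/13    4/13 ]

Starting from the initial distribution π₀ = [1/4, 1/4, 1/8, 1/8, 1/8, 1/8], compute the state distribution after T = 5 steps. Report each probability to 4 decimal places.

t=0: π = [0.2500, 0.2500, 0.1250, 0.1250, 0.1250, 0.1250]
t=1: π = [0.1827, 0.1058, 0.1538, 0.1635, 0.2212, 0.1731]
t=2: π = [0.1642, 0.1095, 0.1398, 0.1590, 0.2574, 0.1701]
t=3: π = [0.1578, 0.1060, 0.1368, 0.1595, 0.2716, 0.1682]
t=4: π = [0.1555, 0.1053, 0.1352, 0.1597, 0.2771, 0.1671]
t=5: π = [0.1546, 0.1050, 0.1347, 0.1598, 0.2793, 0.1667]

π = [0.1546, 0.1050, 0.1347, 0.1598, 0.2793, 0.1667]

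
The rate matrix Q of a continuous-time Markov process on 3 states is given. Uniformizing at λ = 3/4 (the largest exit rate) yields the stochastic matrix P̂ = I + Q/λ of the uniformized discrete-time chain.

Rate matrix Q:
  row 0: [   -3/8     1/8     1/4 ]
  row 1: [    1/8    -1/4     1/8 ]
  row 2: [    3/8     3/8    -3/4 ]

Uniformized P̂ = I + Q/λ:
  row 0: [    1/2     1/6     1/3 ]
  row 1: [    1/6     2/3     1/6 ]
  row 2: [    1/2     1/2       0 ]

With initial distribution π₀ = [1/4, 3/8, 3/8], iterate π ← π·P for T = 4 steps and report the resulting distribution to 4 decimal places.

t=0: π = [0.2500, 0.3750, 0.3750]
t=1: π = [0.3750, 0.4792, 0.1458]
t=2: π = [0.3403, 0.4549, 0.2049]
t=3: π = [0.3484, 0.4624, 0.1892]
t=4: π = [0.3459, 0.4609, 0.1932]

π = [0.3459, 0.4609, 0.1932]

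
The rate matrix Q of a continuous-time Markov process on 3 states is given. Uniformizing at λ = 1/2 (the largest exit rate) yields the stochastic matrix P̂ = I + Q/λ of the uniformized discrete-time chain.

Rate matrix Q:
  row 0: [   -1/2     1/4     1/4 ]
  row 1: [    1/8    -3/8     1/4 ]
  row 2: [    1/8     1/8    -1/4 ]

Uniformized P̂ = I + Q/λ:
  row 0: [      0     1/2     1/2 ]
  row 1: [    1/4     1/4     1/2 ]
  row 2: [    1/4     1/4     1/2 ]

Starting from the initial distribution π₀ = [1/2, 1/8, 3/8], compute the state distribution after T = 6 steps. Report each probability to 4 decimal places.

π = [0.2001, 0.2999, 0.5000]

t=0: π = [0.5000, 0.1250, 0.3750]
t=1: π = [0.1250, 0.3750, 0.5000]
t=2: π = [0.2188, 0.2813, 0.5000]
t=3: π = [0.1953, 0.3047, 0.5000]
t=4: π = [0.2012, 0.2988, 0.5000]
t=5: π = [0.1997, 0.3003, 0.5000]
t=6: π = [0.2001, 0.2999, 0.5000]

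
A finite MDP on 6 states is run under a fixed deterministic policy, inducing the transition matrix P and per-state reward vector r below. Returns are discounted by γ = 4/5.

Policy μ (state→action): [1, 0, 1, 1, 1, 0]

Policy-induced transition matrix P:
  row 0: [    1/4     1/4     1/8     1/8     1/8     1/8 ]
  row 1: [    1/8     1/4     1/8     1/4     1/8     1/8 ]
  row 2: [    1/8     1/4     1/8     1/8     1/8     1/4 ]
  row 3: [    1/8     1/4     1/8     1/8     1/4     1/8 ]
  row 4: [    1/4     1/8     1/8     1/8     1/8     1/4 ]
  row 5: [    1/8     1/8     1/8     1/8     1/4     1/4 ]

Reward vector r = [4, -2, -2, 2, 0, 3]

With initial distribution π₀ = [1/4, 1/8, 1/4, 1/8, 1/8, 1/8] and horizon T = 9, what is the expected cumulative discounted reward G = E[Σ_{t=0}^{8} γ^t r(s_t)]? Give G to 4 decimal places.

t=0: π = [0.2500, 0.1250, 0.2500, 0.1250, 0.1250, 0.1250], E[r] = 0.8750, γ^t·E[r] = 0.875000, running G = 0.875000
t=1: π = [0.1719, 0.2188, 0.1250, 0.1406, 0.1563, 0.1875], E[r] = 0.8438, γ^t·E[r] = 0.675000, running G = 1.550000
t=2: π = [0.1660, 0.2070, 0.1250, 0.1523, 0.1660, 0.1836], E[r] = 0.8555, γ^t·E[r] = 0.547500, running G = 2.097500
t=3: π = [0.1665, 0.2063, 0.1250, 0.1509, 0.1670, 0.1843], E[r] = 0.8582, γ^t·E[r] = 0.439375, running G = 2.536875
t=4: π = [0.1667, 0.2061, 0.1250, 0.1508, 0.1669, 0.1845], E[r] = 0.8598, γ^t·E[r] = 0.352163, running G = 2.889038
t=5: π = [0.1667, 0.2061, 0.1250, 0.1508, 0.1669, 0.1846], E[r] = 0.8598, γ^t·E[r] = 0.281753, running G = 3.170790
t=6: π = [0.1667, 0.2061, 0.1250, 0.1508, 0.1669, 0.1846], E[r] = 0.8599, γ^t·E[r] = 0.225410, running G = 3.396200
t=7: π = [0.1667, 0.2061, 0.1250, 0.1508, 0.1669, 0.1846], E[r] = 0.8599, γ^t·E[r] = 0.180328, running G = 3.576527
t=8: π = [0.1667, 0.2061, 0.1250, 0.1508, 0.1669, 0.1846], E[r] = 0.8599, γ^t·E[r] = 0.144262, running G = 3.720790

G = 3.7208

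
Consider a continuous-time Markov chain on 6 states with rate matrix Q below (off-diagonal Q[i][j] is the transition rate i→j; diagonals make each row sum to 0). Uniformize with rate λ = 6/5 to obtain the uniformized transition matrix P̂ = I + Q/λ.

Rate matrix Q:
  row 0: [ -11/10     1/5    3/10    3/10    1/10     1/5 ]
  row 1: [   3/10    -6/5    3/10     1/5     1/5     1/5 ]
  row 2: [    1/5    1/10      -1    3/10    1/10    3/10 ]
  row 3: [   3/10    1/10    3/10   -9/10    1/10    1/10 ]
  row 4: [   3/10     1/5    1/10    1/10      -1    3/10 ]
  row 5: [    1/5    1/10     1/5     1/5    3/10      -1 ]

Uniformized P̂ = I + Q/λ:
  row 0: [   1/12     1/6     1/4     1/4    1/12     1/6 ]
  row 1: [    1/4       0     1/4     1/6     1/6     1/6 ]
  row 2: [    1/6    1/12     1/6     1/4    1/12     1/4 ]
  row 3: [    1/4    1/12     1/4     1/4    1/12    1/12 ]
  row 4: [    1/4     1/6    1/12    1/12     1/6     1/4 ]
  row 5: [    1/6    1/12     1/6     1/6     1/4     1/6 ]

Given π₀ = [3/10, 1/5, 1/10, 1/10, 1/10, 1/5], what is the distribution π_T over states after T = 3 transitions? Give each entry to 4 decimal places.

t=0: π = [0.3000, 0.2000, 0.1000, 0.1000, 0.1000, 0.2000]
t=1: π = [0.1750, 0.1000, 0.2083, 0.2000, 0.1417, 0.1750]
t=2: π = [0.1889, 0.1014, 0.1944, 0.2035, 0.1326, 0.1792]
t=3: π = [0.1874, 0.1017, 0.1968, 0.2045, 0.1327, 0.1770]

π = [0.1874, 0.1017, 0.1968, 0.2045, 0.1327, 0.1770]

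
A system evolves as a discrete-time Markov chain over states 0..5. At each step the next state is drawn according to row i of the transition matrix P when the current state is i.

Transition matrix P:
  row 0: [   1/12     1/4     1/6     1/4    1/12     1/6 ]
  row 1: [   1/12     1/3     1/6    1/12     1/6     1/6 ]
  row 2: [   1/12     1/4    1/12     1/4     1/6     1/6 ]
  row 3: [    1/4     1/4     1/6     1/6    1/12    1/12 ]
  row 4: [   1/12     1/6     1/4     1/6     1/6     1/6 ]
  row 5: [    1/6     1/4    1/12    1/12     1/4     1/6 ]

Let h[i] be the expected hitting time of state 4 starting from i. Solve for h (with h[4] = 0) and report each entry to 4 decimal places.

First-step conditioning: h[4] = 0; for i ≠ 4, h[i] = 1 + Σ_k P[i][k]·h[k].
  h[0] = 1 + 1/12·h[0] + 1/4·h[1] + 1/6·h[2] + 1/4·h[3] + 1/6·h[5]
  h[1] = 1 + 1/12·h[0] + 1/3·h[1] + 1/6·h[2] + 1/12·h[3] + 1/6·h[5]
  h[2] = 1 + 1/12·h[0] + 1/4·h[1] + 1/12·h[2] + 1/4·h[3] + 1/6·h[5]
  h[3] = 1 + 1/4·h[0] + 1/4·h[1] + 1/6·h[2] + 1/6·h[3] + 1/12·h[5]
  h[5] = 1 + 1/6·h[0] + 1/4·h[1] + 1/12·h[2] + 1/12·h[3] + 1/6·h[5]
Solving the 5×5 linear system over states ≠ 4 gives exactly h = [37752/5413, 239640/37891, 34848/5413, 267564/37891, 0, 221364/37891] (h[4] = 0 is the target).

h = [6.9743, 6.3245, 6.4378, 7.0614, 0.0000, 5.8421]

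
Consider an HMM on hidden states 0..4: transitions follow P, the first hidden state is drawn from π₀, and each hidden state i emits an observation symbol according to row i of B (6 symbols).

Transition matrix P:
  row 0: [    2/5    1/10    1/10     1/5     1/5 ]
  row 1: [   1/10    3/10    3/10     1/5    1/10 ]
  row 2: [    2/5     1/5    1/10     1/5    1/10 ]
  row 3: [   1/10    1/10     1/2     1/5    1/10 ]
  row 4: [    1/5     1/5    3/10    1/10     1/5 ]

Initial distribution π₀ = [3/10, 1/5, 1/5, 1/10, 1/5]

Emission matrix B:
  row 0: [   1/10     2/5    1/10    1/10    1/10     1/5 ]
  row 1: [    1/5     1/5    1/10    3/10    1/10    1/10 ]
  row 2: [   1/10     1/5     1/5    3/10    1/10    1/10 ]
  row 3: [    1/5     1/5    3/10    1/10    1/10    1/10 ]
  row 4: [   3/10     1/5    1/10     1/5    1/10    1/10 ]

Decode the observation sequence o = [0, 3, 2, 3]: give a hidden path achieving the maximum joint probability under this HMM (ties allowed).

path = [4, 2, 3, 2]

t=0: δ = [3.000e-02, 4.000e-02, 2.000e-02, 2.000e-02, 6.000e-02]  (obs o_0=0)
t=1: δ = [1.200e-03, 3.600e-03, 5.400e-03, 8.000e-04, 2.400e-03]  ψ = [0, 1, 4, 1, 4]  (obs o_1=3)
t=2: δ = [2.160e-04, 1.080e-04, 2.160e-04, 3.240e-04, 5.400e-05]  ψ = [2, 1, 1, 2, 2]  (obs o_2=2)
t=3: δ = [8.640e-06, 1.296e-05, 4.860e-05, 6.480e-06, 8.640e-06]  ψ = [0, 2, 3, 3, 0]  (obs o_3=3)
backtrack: best end state = 2; path = [4, 2, 3, 2]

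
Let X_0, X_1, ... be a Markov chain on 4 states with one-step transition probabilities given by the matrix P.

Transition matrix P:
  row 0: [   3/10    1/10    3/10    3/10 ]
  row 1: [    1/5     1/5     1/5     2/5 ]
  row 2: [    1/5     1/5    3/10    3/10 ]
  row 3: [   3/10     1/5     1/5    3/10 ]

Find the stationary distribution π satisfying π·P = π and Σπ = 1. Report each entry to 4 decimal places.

π = [0.2575, 0.1743, 0.2508, 0.3174]

Balance equations π_j = Σ_i π_i·P[i][j]:
  π_0 = 3/10·π_0 + 1/5·π_1 + 1/5·π_2 + 3/10·π_3
  π_1 = 1/10·π_0 + 1/5·π_1 + 1/5·π_2 + 1/5·π_3
  π_2 = 3/10·π_0 + 1/5·π_1 + 3/10·π_2 + 1/5·π_3
  normalize: π_0 + π_1 + π_2 + π_3 = 1
Solving the linear system gives exactly π = [232/901, 157/901, 226/901, 286/901].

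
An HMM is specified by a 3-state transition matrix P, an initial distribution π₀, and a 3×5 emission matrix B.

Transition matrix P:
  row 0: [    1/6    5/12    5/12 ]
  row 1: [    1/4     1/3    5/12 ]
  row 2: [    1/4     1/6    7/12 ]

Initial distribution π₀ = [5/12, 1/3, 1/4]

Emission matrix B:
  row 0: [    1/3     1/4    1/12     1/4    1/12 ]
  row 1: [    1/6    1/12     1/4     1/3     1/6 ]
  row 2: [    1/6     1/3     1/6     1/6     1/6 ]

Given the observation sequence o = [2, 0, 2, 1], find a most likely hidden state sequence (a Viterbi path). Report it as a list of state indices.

t=0: δ = [3.472e-02, 8.333e-02, 4.167e-02]  (obs o_0=2)
t=1: δ = [6.944e-03, 4.630e-03, 5.787e-03]  ψ = [1, 1, 1]  (obs o_1=0)
t=2: δ = [1.206e-04, 7.234e-04, 5.626e-04]  ψ = [2, 0, 2]  (obs o_2=2)
t=3: δ = [4.521e-05, 2.009e-05, 1.094e-04]  ψ = [1, 1, 2]  (obs o_3=1)
backtrack: best end state = 2; path = [1, 2, 2, 2]

path = [1, 2, 2, 2]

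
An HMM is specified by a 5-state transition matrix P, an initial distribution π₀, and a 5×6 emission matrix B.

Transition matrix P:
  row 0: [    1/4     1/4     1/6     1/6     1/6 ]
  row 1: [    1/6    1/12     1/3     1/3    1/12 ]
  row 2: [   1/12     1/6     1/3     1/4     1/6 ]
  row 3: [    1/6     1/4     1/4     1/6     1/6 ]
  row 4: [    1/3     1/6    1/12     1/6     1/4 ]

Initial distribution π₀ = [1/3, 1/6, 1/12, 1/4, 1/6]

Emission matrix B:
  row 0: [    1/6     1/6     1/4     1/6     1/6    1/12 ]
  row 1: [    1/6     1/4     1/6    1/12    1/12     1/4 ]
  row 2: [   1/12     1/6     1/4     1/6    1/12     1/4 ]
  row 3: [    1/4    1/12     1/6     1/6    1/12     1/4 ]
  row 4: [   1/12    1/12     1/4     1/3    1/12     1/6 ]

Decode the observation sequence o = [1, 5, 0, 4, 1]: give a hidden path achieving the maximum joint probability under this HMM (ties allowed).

path = [0, 1, 3, 0, 1]

t=0: δ = [5.556e-02, 4.167e-02, 1.389e-02, 2.083e-02, 1.389e-02]  (obs o_0=1)
t=1: δ = [1.157e-03, 3.472e-03, 3.472e-03, 3.472e-03, 1.543e-03]  ψ = [0, 0, 1, 1, 0]  (obs o_1=5)
t=2: δ = [9.645e-05, 1.447e-04, 9.645e-05, 2.894e-04, 4.823e-05]  ψ = [1, 3, 1, 1, 2]  (obs o_2=0)
t=3: δ = [8.038e-06, 6.028e-06, 6.028e-06, 4.019e-06, 4.019e-06]  ψ = [3, 3, 3, 1, 3]  (obs o_3=4)
t=4: δ = [3.349e-07, 5.023e-07, 3.349e-07, 1.674e-07, 1.116e-07]  ψ = [0, 0, 1, 1, 0]  (obs o_4=1)
backtrack: best end state = 1; path = [0, 1, 3, 0, 1]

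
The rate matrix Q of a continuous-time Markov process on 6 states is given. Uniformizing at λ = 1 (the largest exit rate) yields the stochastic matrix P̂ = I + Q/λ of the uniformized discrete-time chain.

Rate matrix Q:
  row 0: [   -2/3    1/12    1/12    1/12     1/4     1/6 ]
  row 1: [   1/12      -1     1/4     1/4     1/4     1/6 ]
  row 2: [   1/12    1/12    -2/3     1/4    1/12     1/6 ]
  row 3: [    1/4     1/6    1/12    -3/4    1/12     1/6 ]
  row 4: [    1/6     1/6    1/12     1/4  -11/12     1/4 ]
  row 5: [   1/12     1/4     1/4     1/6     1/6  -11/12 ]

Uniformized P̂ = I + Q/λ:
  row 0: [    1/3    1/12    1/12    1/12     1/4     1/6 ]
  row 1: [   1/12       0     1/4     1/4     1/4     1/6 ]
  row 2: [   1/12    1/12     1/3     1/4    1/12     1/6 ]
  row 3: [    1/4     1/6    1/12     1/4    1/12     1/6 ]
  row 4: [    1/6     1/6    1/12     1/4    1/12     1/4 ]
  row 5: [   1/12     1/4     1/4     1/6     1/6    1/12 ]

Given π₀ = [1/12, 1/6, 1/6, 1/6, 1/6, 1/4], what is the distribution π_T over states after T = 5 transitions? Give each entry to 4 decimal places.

t=0: π = [0.0833, 0.1667, 0.1667, 0.1667, 0.1667, 0.2500]
t=1: π = [0.1458, 0.1389, 0.1944, 0.2153, 0.1458, 0.1597]
t=2: π = [0.1678, 0.1285, 0.1817, 0.2124, 0.1441, 0.1655]
t=3: π = [0.1727, 0.1299, 0.1778, 0.2082, 0.1465, 0.1649]
t=4: π = [0.1734, 0.1295, 0.1769, 0.2075, 0.1475, 0.1651]
t=5: π = [0.1736, 0.1296, 0.1767, 0.2073, 0.1476, 0.1652]

π = [0.1736, 0.1296, 0.1767, 0.2073, 0.1476, 0.1652]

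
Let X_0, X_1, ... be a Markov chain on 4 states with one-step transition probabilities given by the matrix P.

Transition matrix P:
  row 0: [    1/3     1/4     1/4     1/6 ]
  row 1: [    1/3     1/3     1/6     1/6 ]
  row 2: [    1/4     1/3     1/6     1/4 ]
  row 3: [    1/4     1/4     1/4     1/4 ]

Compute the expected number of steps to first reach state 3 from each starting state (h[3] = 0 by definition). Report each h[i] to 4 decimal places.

h = [5.4340, 5.4717, 5.0189, 0.0000]

First-step conditioning: h[3] = 0; for i ≠ 3, h[i] = 1 + Σ_k P[i][k]·h[k].
  h[0] = 1 + 1/3·h[0] + 1/4·h[1] + 1/4·h[2]
  h[1] = 1 + 1/3·h[0] + 1/3·h[1] + 1/6·h[2]
  h[2] = 1 + 1/4·h[0] + 1/3·h[1] + 1/6·h[2]
Solving the 3×3 linear system over states ≠ 3 gives exactly h = [288/53, 290/53, 266/53, 0] (h[3] = 0 is the target).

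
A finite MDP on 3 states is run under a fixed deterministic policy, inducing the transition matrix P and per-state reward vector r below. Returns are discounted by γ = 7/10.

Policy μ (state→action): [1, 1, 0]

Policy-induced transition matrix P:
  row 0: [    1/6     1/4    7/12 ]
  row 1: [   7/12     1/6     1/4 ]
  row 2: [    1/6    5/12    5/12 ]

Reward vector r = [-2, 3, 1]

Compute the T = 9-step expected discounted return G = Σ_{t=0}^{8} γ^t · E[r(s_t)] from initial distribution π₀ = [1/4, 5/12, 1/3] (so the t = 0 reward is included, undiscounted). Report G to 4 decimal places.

G = 2.5427

t=0: π = [0.2500, 0.4167, 0.3333], E[r] = 1.0833, γ^t·E[r] = 1.083333, running G = 1.083333
t=1: π = [0.3403, 0.2708, 0.3889], E[r] = 0.5208, γ^t·E[r] = 0.364583, running G = 1.447917
t=2: π = [0.2795, 0.2922, 0.4282], E[r] = 0.7459, γ^t·E[r] = 0.365515, running G = 1.813432
t=3: π = [0.2884, 0.2970, 0.4145], E[r] = 0.7287, γ^t·E[r] = 0.249955, running G = 2.063387
t=4: π = [0.2904, 0.2943, 0.4152], E[r] = 0.7174, γ^t·E[r] = 0.172249, running G = 2.235636
t=5: π = [0.2893, 0.2947, 0.4160], E[r] = 0.7214, γ^t·E[r] = 0.121251, running G = 2.356887
t=6: π = [0.2894, 0.2948, 0.4158], E[r] = 0.7212, γ^t·E[r] = 0.084850, running G = 2.441736
t=7: π = [0.2895, 0.2947, 0.4158], E[r] = 0.7210, γ^t·E[r] = 0.059376, running G = 2.501113
t=8: π = [0.2895, 0.2947, 0.4158], E[r] = 0.7211, γ^t·E[r] = 0.041568, running G = 2.542680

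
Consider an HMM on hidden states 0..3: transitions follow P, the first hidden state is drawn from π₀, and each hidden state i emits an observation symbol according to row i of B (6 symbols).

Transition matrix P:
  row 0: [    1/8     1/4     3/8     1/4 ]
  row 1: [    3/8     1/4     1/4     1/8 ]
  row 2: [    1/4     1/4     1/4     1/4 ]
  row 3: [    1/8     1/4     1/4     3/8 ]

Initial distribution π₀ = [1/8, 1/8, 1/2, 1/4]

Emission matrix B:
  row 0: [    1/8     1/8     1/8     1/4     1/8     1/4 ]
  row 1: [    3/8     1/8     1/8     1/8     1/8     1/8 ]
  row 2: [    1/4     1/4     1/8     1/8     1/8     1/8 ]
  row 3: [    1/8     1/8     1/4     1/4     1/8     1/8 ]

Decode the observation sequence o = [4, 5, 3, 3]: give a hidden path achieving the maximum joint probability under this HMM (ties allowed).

t=0: δ = [1.562e-02, 1.562e-02, 6.250e-02, 3.125e-02]  (obs o_0=4)
t=1: δ = [3.906e-03, 1.953e-03, 1.953e-03, 1.953e-03]  ψ = [2, 2, 2, 2]  (obs o_1=5)
t=2: δ = [1.831e-04, 1.221e-04, 1.831e-04, 2.441e-04]  ψ = [1, 0, 0, 0]  (obs o_2=3)
t=3: δ = [1.144e-05, 7.629e-06, 8.583e-06, 2.289e-05]  ψ = [1, 3, 0, 3]  (obs o_3=3)
backtrack: best end state = 3; path = [2, 0, 3, 3]

path = [2, 0, 3, 3]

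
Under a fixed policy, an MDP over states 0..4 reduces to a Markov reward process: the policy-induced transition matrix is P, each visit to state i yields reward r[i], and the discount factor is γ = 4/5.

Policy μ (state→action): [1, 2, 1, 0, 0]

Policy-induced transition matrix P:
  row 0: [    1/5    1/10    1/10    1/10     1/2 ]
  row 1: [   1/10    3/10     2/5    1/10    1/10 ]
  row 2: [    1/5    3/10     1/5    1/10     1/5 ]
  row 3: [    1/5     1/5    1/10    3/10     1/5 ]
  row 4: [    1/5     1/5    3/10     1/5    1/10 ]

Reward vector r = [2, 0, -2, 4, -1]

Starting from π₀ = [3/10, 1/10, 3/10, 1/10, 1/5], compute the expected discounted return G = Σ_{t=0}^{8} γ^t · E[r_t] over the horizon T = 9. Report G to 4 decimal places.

G = 1.1487

t=0: π = [0.3000, 0.1000, 0.3000, 0.1000, 0.2000], E[r] = 0.2000, γ^t·E[r] = 0.200000, running G = 0.200000
t=1: π = [0.1900, 0.2100, 0.2000, 0.1400, 0.2600], E[r] = 0.2800, γ^t·E[r] = 0.224000, running G = 0.424000
t=2: π = [0.1790, 0.2220, 0.2350, 0.1540, 0.2100], E[r] = 0.2940, γ^t·E[r] = 0.188160, running G = 0.612160
t=3: π = [0.1778, 0.2278, 0.2321, 0.1518, 0.2105], E[r] = 0.2881, γ^t·E[r] = 0.147507, running G = 0.759667
t=4: π = [0.1772, 0.2282, 0.2337, 0.1514, 0.2095], E[r] = 0.2833, γ^t·E[r] = 0.116027, running G = 0.875695
t=5: π = [0.1772, 0.2285, 0.2337, 0.1512, 0.2094], E[r] = 0.2824, γ^t·E[r] = 0.092549, running G = 0.968243
t=6: π = [0.1772, 0.2285, 0.2338, 0.1512, 0.2094], E[r] = 0.2821, γ^t·E[r] = 0.073951, running G = 1.042194
t=7: π = [0.1771, 0.2285, 0.2338, 0.1512, 0.2094], E[r] = 0.2820, γ^t·E[r] = 0.059146, running G = 1.101340
t=8: π = [0.1771, 0.2285, 0.2338, 0.1512, 0.2094], E[r] = 0.2820, γ^t·E[r] = 0.047313, running G = 1.148654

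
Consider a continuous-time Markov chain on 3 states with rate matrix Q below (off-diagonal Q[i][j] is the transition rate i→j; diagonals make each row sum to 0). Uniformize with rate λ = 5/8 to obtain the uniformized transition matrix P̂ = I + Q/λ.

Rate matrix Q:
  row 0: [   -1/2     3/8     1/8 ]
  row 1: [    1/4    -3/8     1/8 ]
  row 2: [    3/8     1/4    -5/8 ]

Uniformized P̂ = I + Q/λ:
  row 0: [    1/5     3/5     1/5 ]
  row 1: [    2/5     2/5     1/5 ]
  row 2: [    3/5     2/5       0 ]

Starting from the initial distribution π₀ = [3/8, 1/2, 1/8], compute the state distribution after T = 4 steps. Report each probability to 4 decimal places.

π = [0.3614, 0.4720, 0.1666]

t=0: π = [0.3750, 0.5000, 0.1250]
t=1: π = [0.3500, 0.4750, 0.1750]
t=2: π = [0.3650, 0.4700, 0.1650]
t=3: π = [0.3600, 0.4730, 0.1670]
t=4: π = [0.3614, 0.4720, 0.1666]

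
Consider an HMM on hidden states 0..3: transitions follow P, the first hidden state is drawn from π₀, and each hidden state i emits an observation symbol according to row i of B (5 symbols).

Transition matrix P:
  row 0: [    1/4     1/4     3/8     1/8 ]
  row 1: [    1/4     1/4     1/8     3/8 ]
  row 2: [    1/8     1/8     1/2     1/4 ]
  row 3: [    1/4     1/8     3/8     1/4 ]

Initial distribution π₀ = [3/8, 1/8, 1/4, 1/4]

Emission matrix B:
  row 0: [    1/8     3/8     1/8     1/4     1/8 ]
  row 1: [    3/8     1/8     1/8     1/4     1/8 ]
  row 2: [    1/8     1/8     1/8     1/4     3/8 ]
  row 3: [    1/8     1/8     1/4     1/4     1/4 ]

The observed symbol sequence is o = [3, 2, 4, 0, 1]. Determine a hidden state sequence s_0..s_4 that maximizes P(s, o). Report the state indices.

path = [0, 2, 2, 1, 0]

t=0: δ = [9.375e-02, 3.125e-02, 6.250e-02, 6.250e-02]  (obs o_0=3)
t=1: δ = [2.930e-03, 2.930e-03, 4.395e-03, 3.906e-03]  ψ = [0, 0, 0, 2]  (obs o_1=2)
t=2: δ = [1.221e-04, 9.155e-05, 8.240e-04, 2.747e-04]  ψ = [3, 0, 2, 1]  (obs o_2=4)
t=3: δ = [1.287e-05, 3.862e-05, 5.150e-05, 2.575e-05]  ψ = [2, 2, 2, 2]  (obs o_3=0)
t=4: δ = [3.621e-06, 1.207e-06, 3.219e-06, 1.810e-06]  ψ = [1, 1, 2, 1]  (obs o_4=1)
backtrack: best end state = 0; path = [0, 2, 2, 1, 0]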